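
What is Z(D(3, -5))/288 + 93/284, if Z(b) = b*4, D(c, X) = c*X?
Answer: 203/1704 ≈ 0.11913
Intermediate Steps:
D(c, X) = X*c
Z(b) = 4*b
Z(D(3, -5))/288 + 93/284 = (4*(-5*3))/288 + 93/284 = (4*(-15))*(1/288) + 93*(1/284) = -60*1/288 + 93/284 = -5/24 + 93/284 = 203/1704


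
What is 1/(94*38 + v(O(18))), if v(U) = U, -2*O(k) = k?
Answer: 1/3563 ≈ 0.00028066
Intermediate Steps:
O(k) = -k/2
1/(94*38 + v(O(18))) = 1/(94*38 - ½*18) = 1/(3572 - 9) = 1/3563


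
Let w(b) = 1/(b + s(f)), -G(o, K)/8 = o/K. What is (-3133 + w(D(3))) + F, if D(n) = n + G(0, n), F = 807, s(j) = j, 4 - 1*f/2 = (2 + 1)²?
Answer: -16283/7 ≈ -2326.1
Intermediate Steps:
f = -10 (f = 8 - 2*(2 + 1)² = 8 - 2*3² = 8 - 2*9 = 8 - 18 = -10)
G(o, K) = -8*o/K
D(n) = n (D(n) = n - 8*0/n = n + 0 = n)
w(b) = 1/(-10 + b) (w(b) = 1/(b - 10) = 1/(-10 + b))
(-3133 + w(D(3))) + F = (-3133 + 1/(-10 + 3)) + 807 = (-3133 + 1/(-7)) + 807 = (-3133 - ⅐) + 807 = -21932/7 + 807 = -16283/7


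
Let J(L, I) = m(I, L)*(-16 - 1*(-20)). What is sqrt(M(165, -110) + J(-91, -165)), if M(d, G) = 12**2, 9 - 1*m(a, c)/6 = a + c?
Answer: 2*sqrt(1626) ≈ 80.647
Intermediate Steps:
m(a, c) = 54 - 6*a - 6*c (m(a, c) = 54 - 6*(a + c) = 54 + (-6*a - 6*c) = 54 - 6*a - 6*c)
M(d, G) = 144
J(L, I) = 216 - 24*I - 24*L (J(L, I) = (54 - 6*I - 6*L)*(-16 - 1*(-20)) = (54 - 6*I - 6*L)*(-16 + 20) = (54 - 6*I - 6*L)*4 = 216 - 24*I - 24*L)
sqrt(M(165, -110) + J(-91, -165)) = sqrt(144 + (216 - 24*(-165) - 24*(-91))) = sqrt(144 + (216 + 3960 + 2184)) = sqrt(144 + 6360) = sqrt(6504) = 2*sqrt(1626)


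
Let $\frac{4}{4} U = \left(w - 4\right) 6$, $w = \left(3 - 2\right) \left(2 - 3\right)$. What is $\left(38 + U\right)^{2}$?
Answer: $64$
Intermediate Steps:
$w = -1$ ($w = 1 \left(-1\right) = -1$)
$U = -30$ ($U = \left(-1 - 4\right) 6 = \left(-5\right) 6 = -30$)
$\left(38 + U\right)^{2} = \left(38 - 30\right)^{2} = 8^{2} = 64$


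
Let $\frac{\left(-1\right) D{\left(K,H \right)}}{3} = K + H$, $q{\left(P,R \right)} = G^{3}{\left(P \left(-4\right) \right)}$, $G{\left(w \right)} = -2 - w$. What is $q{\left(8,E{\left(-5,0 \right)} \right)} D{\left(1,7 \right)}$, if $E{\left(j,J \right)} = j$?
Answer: $-648000$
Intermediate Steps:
$q{\left(P,R \right)} = \left(-2 + 4 P\right)^{3}$ ($q{\left(P,R \right)} = \left(-2 - P \left(-4\right)\right)^{3} = \left(-2 - - 4 P\right)^{3} = \left(-2 + 4 P\right)^{3}$)
$D{\left(K,H \right)} = - 3 H - 3 K$ ($D{\left(K,H \right)} = - 3 \left(K + H\right) = - 3 \left(H + K\right) = - 3 H - 3 K$)
$q{\left(8,E{\left(-5,0 \right)} \right)} D{\left(1,7 \right)} = 8 \left(-1 + 2 \cdot 8\right)^{3} \left(\left(-3\right) 7 - 3\right) = 8 \left(-1 + 16\right)^{3} \left(-21 - 3\right) = 8 \cdot 15^{3} \left(-24\right) = 8 \cdot 3375 \left(-24\right) = 27000 \left(-24\right) = -648000$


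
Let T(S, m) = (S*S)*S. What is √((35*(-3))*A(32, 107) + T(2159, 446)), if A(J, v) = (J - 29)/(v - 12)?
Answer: √3632997748922/19 ≈ 1.0032e+5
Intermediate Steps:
A(J, v) = (-29 + J)/(-12 + v)
T(S, m) = S³ (T(S, m) = S²*S = S³)
√((35*(-3))*A(32, 107) + T(2159, 446)) = √((35*(-3))*((-29 + 32)/(-12 + 107)) + 2159³) = √(-105*3/95 + 10063705679) = √(-63/19 + 10063705679) = √(191210407838/19) = √3632997748922/19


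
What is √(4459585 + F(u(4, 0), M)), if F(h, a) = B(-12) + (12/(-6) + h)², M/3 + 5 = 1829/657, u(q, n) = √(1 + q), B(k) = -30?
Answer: 2*√(1114891 - √5) ≈ 2111.8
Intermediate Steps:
M = -1456/219 (M = -15 + 3*(1829/657) = -15 + 1829/219 = -1456/219 ≈ -6.6484)
F(h, a) = -30 + (-2 + h)² (F(h, a) = -30 + (12/(-6) + h)² = -30 + (12*(-⅙) + h)² = -30 + (-2 + h)²)
√(4459585 + F(u(4, 0), M)) = √(4459585 + (-30 + (-2 + √(1 + 4))²)) = √(4459585 + (-30 + (-2 + √5)²)) = √(4459555 + (-2 + √5)²)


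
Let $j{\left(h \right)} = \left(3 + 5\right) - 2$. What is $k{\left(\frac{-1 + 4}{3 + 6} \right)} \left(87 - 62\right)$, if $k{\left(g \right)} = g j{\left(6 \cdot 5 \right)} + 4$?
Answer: $150$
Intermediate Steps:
$j{\left(h \right)} = 6$ ($j{\left(h \right)} = 8 - 2 = 6$)
$k{\left(g \right)} = 4 + 6 g$ ($k{\left(g \right)} = g 6 + 4 = 6 g + 4 = 4 + 6 g$)
$k{\left(\frac{-1 + 4}{3 + 6} \right)} \left(87 - 62\right) = \left(4 + 6 \frac{-1 + 4}{3 + 6}\right) \left(87 - 62\right) = \left(4 + 6 \cdot \frac{3}{9}\right) 25 = \left(4 + 6 \cdot 3 \cdot \frac{1}{9}\right) 25 = \left(4 + 6 \cdot \frac{1}{3}\right) 25 = \left(4 + 2\right) 25 = 6 \cdot 25 = 150$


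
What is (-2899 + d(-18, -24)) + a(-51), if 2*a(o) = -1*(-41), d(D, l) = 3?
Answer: -5751/2 ≈ -2875.5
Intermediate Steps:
a(o) = 41/2 (a(o) = (-1*(-41))/2 = (½)*41 = 41/2)
(-2899 + d(-18, -24)) + a(-51) = (-2899 + 3) + 41/2 = -2896 + 41/2 = -5751/2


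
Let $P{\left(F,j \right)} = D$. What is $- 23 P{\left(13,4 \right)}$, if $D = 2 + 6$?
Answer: $-184$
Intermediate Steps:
$D = 8$
$P{\left(F,j \right)} = 8$
$- 23 P{\left(13,4 \right)} = \left(-23\right) 8 = -184$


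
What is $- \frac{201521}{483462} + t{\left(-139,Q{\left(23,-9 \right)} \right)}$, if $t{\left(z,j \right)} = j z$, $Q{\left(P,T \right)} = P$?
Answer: $- \frac{1545829535}{483462} \approx -3197.4$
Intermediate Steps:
$- \frac{201521}{483462} + t{\left(-139,Q{\left(23,-9 \right)} \right)} = - \frac{201521}{483462} + 23 \left(-139\right) = \left(-201521\right) \frac{1}{483462} - 3197 = - \frac{201521}{483462} - 3197 = - \frac{1545829535}{483462}$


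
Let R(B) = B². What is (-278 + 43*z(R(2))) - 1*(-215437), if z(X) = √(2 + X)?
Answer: 215159 + 43*√6 ≈ 2.1526e+5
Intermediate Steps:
(-278 + 43*z(R(2))) - 1*(-215437) = (-278 + 43*√(2 + 2²)) - 1*(-215437) = (-278 + 43*√(2 + 4)) + 215437 = (-278 + 43*√6) + 215437 = 215159 + 43*√6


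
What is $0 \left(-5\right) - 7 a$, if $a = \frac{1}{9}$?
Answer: $- \frac{7}{9} \approx -0.77778$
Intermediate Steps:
$a = \frac{1}{9} \approx 0.11111$
$0 \left(-5\right) - 7 a = 0 \left(-5\right) - \frac{7}{9} = 0 - \frac{7}{9} = - \frac{7}{9}$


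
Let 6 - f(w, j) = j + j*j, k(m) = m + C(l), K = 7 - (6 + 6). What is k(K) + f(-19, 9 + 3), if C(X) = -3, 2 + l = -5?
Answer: -158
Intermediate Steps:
l = -7 (l = -2 - 5 = -7)
K = -5 (K = 7 - 1*12 = 7 - 12 = -5)
k(m) = -3 + m (k(m) = m - 3 = -3 + m)
f(w, j) = 6 - j - j**2 (f(w, j) = 6 - (j + j*j) = 6 - (j + j**2) = 6 + (-j - j**2) = 6 - j - j**2)
k(K) + f(-19, 9 + 3) = (-3 - 5) + (6 - (9 + 3) - (9 + 3)**2) = -8 + (6 - 1*12 - 1*12**2) = -8 + (6 - 12 - 1*144) = -8 + (6 - 12 - 144) = -8 - 150 = -158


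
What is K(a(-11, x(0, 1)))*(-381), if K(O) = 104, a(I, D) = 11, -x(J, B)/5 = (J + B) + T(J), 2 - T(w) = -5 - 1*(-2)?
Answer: -39624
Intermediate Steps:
T(w) = 5 (T(w) = 2 - (-5 - 1*(-2)) = 2 - (-5 + 2) = 2 - 1*(-3) = 2 + 3 = 5)
x(J, B) = -25 - 5*B - 5*J (x(J, B) = -5*((J + B) + 5) = -5*((B + J) + 5) = -5*(5 + B + J) = -25 - 5*B - 5*J)
K(a(-11, x(0, 1)))*(-381) = 104*(-381) = -39624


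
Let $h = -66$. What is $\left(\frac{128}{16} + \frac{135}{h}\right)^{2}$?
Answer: $\frac{17161}{484} \approx 35.457$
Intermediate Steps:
$\left(\frac{128}{16} + \frac{135}{h}\right)^{2} = \left(\frac{128}{16} + \frac{135}{-66}\right)^{2} = \left(128 \cdot \frac{1}{16} + 135 \left(- \frac{1}{66}\right)\right)^{2} = \left(8 - \frac{45}{22}\right)^{2} = \left(\frac{131}{22}\right)^{2} = \frac{17161}{484}$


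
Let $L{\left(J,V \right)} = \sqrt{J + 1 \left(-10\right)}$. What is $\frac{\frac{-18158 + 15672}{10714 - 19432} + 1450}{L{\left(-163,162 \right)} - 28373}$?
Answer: $- \frac{179368232789}{3509114009418} - \frac{6321793 i \sqrt{173}}{3509114009418} \approx -0.051115 - 2.3695 \cdot 10^{-5} i$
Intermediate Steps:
$L{\left(J,V \right)} = \sqrt{-10 + J}$ ($L{\left(J,V \right)} = \sqrt{J - 10} = \sqrt{-10 + J}$)
$\frac{\frac{-18158 + 15672}{10714 - 19432} + 1450}{L{\left(-163,162 \right)} - 28373} = \frac{\frac{-18158 + 15672}{10714 - 19432} + 1450}{\sqrt{-10 - 163} - 28373} = \frac{- \frac{2486}{-8718} + 1450}{\sqrt{-173} - 28373} = \frac{\left(-2486\right) \left(- \frac{1}{8718}\right) + 1450}{i \sqrt{173} - 28373} = \frac{\frac{1243}{4359} + 1450}{-28373 + i \sqrt{173}} = \frac{6321793}{4359 \left(-28373 + i \sqrt{173}\right)}$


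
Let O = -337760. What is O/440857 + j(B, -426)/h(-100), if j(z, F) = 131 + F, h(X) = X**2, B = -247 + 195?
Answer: -701530563/881714000 ≈ -0.79564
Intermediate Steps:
B = -52
O/440857 + j(B, -426)/h(-100) = -337760/440857 + (131 - 426)/((-100)**2) = -337760*1/440857 - 295/10000 = -337760/440857 - 295*1/10000 = -337760/440857 - 59/2000 = -701530563/881714000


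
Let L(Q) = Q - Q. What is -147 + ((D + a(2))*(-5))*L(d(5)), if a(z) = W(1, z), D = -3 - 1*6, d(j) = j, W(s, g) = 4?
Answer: -147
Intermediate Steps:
D = -9 (D = -3 - 6 = -9)
L(Q) = 0
a(z) = 4
-147 + ((D + a(2))*(-5))*L(d(5)) = -147 + ((-9 + 4)*(-5))*0 = -147 - 5*(-5)*0 = -147 + 25*0 = -147 + 0 = -147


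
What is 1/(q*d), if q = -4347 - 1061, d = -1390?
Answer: 1/7517120 ≈ 1.3303e-7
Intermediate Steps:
q = -5408
1/(q*d) = 1/(-5408*(-1390)) = -1/5408*(-1/1390) = 1/7517120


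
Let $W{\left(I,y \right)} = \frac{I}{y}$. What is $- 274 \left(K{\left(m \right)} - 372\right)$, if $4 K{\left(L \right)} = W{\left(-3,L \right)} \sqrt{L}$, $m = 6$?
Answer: $101928 + \frac{137 \sqrt{6}}{4} \approx 1.0201 \cdot 10^{5}$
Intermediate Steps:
$K{\left(L \right)} = - \frac{3}{4 \sqrt{L}}$ ($K{\left(L \right)} = \frac{- \frac{3}{L} \sqrt{L}}{4} = \frac{\left(-3\right) \frac{1}{\sqrt{L}}}{4} = - \frac{3}{4 \sqrt{L}}$)
$- 274 \left(K{\left(m \right)} - 372\right) = - 274 \left(- \frac{3}{4 \sqrt{6}} - 372\right) = - 274 \left(- \frac{3 \frac{\sqrt{6}}{6}}{4} - 372\right) = - 274 \left(- \frac{\sqrt{6}}{8} - 372\right) = - 274 \left(-372 - \frac{\sqrt{6}}{8}\right) = 101928 + \frac{137 \sqrt{6}}{4}$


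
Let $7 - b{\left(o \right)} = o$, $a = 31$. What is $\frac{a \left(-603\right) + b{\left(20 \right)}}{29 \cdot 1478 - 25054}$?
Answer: $- \frac{9353}{8904} \approx -1.0504$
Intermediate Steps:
$b{\left(o \right)} = 7 - o$
$\frac{a \left(-603\right) + b{\left(20 \right)}}{29 \cdot 1478 - 25054} = \frac{31 \left(-603\right) + \left(7 - 20\right)}{29 \cdot 1478 - 25054} = \frac{-18693 + \left(7 - 20\right)}{42862 - 25054} = \frac{-18693 - 13}{17808} = \left(-18706\right) \frac{1}{17808} = - \frac{9353}{8904}$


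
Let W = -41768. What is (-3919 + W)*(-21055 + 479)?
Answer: 940055712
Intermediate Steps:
(-3919 + W)*(-21055 + 479) = (-3919 - 41768)*(-21055 + 479) = -45687*(-20576) = 940055712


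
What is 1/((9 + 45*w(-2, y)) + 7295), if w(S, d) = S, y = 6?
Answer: 1/7214 ≈ 0.00013862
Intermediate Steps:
1/((9 + 45*w(-2, y)) + 7295) = 1/((9 + 45*(-2)) + 7295) = 1/((9 - 90) + 7295) = 1/(-81 + 7295) = 1/7214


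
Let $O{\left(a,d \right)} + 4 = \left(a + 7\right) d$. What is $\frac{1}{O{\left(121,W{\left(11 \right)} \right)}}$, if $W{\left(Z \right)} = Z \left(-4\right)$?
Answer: $- \frac{1}{5636} \approx -0.00017743$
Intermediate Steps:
$W{\left(Z \right)} = - 4 Z$
$O{\left(a,d \right)} = -4 + d \left(7 + a\right)$ ($O{\left(a,d \right)} = -4 + \left(a + 7\right) d = -4 + \left(7 + a\right) d = -4 + d \left(7 + a\right)$)
$\frac{1}{O{\left(121,W{\left(11 \right)} \right)}} = \frac{1}{-4 + 7 \left(\left(-4\right) 11\right) + 121 \left(\left(-4\right) 11\right)} = \frac{1}{-4 + 7 \left(-44\right) + 121 \left(-44\right)} = \frac{1}{-4 - 308 - 5324} = \frac{1}{-5636} = - \frac{1}{5636}$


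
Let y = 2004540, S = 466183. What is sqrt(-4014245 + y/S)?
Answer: I*sqrt(872401240740799985)/466183 ≈ 2003.6*I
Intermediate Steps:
sqrt(-4014245 + y/S) = sqrt(-4014245 + 2004540/466183) = sqrt(-1871370772295/466183) = I*sqrt(872401240740799985)/466183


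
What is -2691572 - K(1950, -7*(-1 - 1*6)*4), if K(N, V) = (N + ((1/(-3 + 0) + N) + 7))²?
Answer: -161582548/9 ≈ -1.7954e+7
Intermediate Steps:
K(N, V) = (20/3 + 2*N)² (K(N, V) = (N + ((1/(-3) + N) + 7))² = (N + ((-⅓ + N) + 7))² = (N + (20/3 + N))² = (20/3 + 2*N)²)
-2691572 - K(1950, -7*(-1 - 1*6)*4) = -2691572 - 4*(10 + 3*1950)²/9 = -2691572 - 4*(10 + 5850)²/9 = -2691572 - 4*5860²/9 = -2691572 - 4*34339600/9 = -2691572 - 1*137358400/9 = -2691572 - 137358400/9 = -161582548/9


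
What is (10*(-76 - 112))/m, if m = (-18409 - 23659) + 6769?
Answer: 1880/35299 ≈ 0.053259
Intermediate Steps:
m = -35299 (m = -42068 + 6769 = -35299)
(10*(-76 - 112))/m = (10*(-76 - 112))/(-35299) = (10*(-188))*(-1/35299) = -1880*(-1/35299) = 1880/35299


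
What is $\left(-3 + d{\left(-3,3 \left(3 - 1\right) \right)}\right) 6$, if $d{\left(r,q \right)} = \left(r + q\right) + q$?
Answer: $36$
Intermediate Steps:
$d{\left(r,q \right)} = r + 2 q$ ($d{\left(r,q \right)} = \left(q + r\right) + q = r + 2 q$)
$\left(-3 + d{\left(-3,3 \left(3 - 1\right) \right)}\right) 6 = \left(-3 - \left(3 - 2 \cdot 3 \left(3 - 1\right)\right)\right) 6 = \left(-3 - \left(3 - 2 \cdot 3 \cdot 2\right)\right) 6 = \left(-3 + \left(-3 + 2 \cdot 6\right)\right) 6 = \left(-3 + \left(-3 + 12\right)\right) 6 = \left(-3 + 9\right) 6 = 6 \cdot 6 = 36$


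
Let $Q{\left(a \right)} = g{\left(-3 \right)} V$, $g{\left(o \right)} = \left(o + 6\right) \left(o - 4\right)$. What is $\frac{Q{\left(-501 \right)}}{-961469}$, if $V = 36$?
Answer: $\frac{756}{961469} \approx 0.0007863$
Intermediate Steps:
$g{\left(o \right)} = \left(-4 + o\right) \left(6 + o\right)$ ($g{\left(o \right)} = \left(6 + o\right) \left(-4 + o\right) = \left(-4 + o\right) \left(6 + o\right)$)
$Q{\left(a \right)} = -756$ ($Q{\left(a \right)} = \left(-24 + \left(-3\right)^{2} + 2 \left(-3\right)\right) 36 = \left(-24 + 9 - 6\right) 36 = \left(-21\right) 36 = -756$)
$\frac{Q{\left(-501 \right)}}{-961469} = - \frac{756}{-961469} = \left(-756\right) \left(- \frac{1}{961469}\right) = \frac{756}{961469}$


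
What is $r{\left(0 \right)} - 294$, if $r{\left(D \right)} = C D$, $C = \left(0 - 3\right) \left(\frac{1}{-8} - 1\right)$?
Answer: $-294$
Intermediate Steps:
$C = \frac{27}{8}$ ($C = - 3 \left(- \frac{1}{8} - 1\right) = \left(-3\right) \left(- \frac{9}{8}\right) = \frac{27}{8} \approx 3.375$)
$r{\left(D \right)} = \frac{27 D}{8}$
$r{\left(0 \right)} - 294 = \frac{27}{8} \cdot 0 - 294 = 0 - 294 = -294$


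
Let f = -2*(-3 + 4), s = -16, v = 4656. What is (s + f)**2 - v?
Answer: -4332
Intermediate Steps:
f = -2 (f = -2*1 = -2)
(s + f)**2 - v = (-16 - 2)**2 - 1*4656 = (-18)**2 - 4656 = 324 - 4656 = -4332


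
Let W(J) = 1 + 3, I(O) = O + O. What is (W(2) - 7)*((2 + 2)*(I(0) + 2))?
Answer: -24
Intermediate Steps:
I(O) = 2*O
W(J) = 4
(W(2) - 7)*((2 + 2)*(I(0) + 2)) = (4 - 7)*((2 + 2)*(2*0 + 2)) = -12*(0 + 2) = -12*2 = -3*8 = -24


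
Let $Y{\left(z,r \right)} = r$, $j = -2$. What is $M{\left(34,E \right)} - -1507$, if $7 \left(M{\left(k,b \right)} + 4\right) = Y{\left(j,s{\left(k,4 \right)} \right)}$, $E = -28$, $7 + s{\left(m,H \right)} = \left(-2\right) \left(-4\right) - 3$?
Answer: $\frac{10519}{7} \approx 1502.7$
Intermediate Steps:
$s{\left(m,H \right)} = -2$ ($s{\left(m,H \right)} = -7 - -5 = -7 + \left(8 - 3\right) = -7 + 5 = -2$)
$M{\left(k,b \right)} = - \frac{30}{7}$ ($M{\left(k,b \right)} = -4 + \frac{1}{7} \left(-2\right) = -4 - \frac{2}{7} = - \frac{30}{7}$)
$M{\left(34,E \right)} - -1507 = - \frac{30}{7} - -1507 = - \frac{30}{7} + 1507 = \frac{10519}{7}$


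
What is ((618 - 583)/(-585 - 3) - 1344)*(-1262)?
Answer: 71240531/42 ≈ 1.6962e+6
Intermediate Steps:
((618 - 583)/(-585 - 3) - 1344)*(-1262) = (35/(-588) - 1344)*(-1262) = (35*(-1/588) - 1344)*(-1262) = (-5/84 - 1344)*(-1262) = -112901/84*(-1262) = 71240531/42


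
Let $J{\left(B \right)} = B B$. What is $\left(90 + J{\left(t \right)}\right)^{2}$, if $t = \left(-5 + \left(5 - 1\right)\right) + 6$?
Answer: $13225$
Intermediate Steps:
$t = 5$ ($t = \left(-5 + 4\right) + 6 = -1 + 6 = 5$)
$J{\left(B \right)} = B^{2}$
$\left(90 + J{\left(t \right)}\right)^{2} = \left(90 + 5^{2}\right)^{2} = \left(90 + 25\right)^{2} = 115^{2} = 13225$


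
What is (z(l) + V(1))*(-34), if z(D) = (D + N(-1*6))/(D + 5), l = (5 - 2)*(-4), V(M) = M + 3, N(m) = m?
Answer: -1564/7 ≈ -223.43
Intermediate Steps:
V(M) = 3 + M
l = -12 (l = 3*(-4) = -12)
z(D) = (-6 + D)/(5 + D) (z(D) = (D - 1*6)/(D + 5) = (D - 6)/(5 + D) = (-6 + D)/(5 + D))
(z(l) + V(1))*(-34) = ((-6 - 12)/(5 - 12) + (3 + 1))*(-34) = (-18/(-7) + 4)*(-34) = (-⅐*(-18) + 4)*(-34) = (18/7 + 4)*(-34) = (46/7)*(-34) = -1564/7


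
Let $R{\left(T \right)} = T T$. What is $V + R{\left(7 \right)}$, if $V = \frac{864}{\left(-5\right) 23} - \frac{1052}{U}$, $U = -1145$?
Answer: $\frac{223351}{5267} \approx 42.406$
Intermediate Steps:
$V = - \frac{34732}{5267}$ ($V = \frac{864}{\left(-5\right) 23} - \frac{1052}{-1145} = \frac{864}{-115} - - \frac{1052}{1145} = 864 \left(- \frac{1}{115}\right) + \frac{1052}{1145} = - \frac{864}{115} + \frac{1052}{1145} = - \frac{34732}{5267} \approx -6.5943$)
$R{\left(T \right)} = T^{2}$
$V + R{\left(7 \right)} = - \frac{34732}{5267} + 7^{2} = - \frac{34732}{5267} + 49 = \frac{223351}{5267}$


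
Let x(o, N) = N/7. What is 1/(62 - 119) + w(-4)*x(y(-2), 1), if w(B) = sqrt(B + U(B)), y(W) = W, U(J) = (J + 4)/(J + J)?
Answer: -1/57 + 2*I/7 ≈ -0.017544 + 0.28571*I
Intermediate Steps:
U(J) = (4 + J)/(2*J) (U(J) = (4 + J)/((2*J)) = (4 + J)*(1/(2*J)) = (4 + J)/(2*J))
x(o, N) = N/7 (x(o, N) = N*(1/7) = N/7)
w(B) = sqrt(B + (4 + B)/(2*B))
1/(62 - 119) + w(-4)*x(y(-2), 1) = 1/(62 - 119) + (sqrt(2 + 4*(-4) + 8/(-4))/2)*((1/7)*1) = 1/(-57) + (sqrt(2 - 16 + 8*(-1/4))/2)*(1/7) = -1/57 + (sqrt(2 - 16 - 2)/2)*(1/7) = -1/57 + (sqrt(-16)/2)*(1/7) = -1/57 + ((4*I)/2)*(1/7) = -1/57 + (2*I)*(1/7) = -1/57 + 2*I/7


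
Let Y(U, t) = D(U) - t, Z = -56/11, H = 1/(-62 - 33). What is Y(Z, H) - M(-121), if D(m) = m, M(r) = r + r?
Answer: 247581/1045 ≈ 236.92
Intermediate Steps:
M(r) = 2*r
H = -1/95 (H = 1/(-95) = -1/95 ≈ -0.010526)
Z = -56/11 (Z = -56*1/11 = -56/11 ≈ -5.0909)
Y(U, t) = U - t
Y(Z, H) - M(-121) = (-56/11 - 1*(-1/95)) - 2*(-121) = (-56/11 + 1/95) - 1*(-242) = -5309/1045 + 242 = 247581/1045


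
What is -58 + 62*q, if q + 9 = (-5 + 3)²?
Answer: -368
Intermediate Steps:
q = -5 (q = -9 + (-5 + 3)² = -9 + (-2)² = -9 + 4 = -5)
-58 + 62*q = -58 + 62*(-5) = -58 - 310 = -368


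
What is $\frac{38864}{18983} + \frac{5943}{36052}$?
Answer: $\frac{1513940897}{684375116} \approx 2.2122$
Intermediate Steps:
$\frac{38864}{18983} + \frac{5943}{36052} = \frac{1513940897}{684375116}$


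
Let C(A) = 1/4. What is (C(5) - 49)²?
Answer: 38025/16 ≈ 2376.6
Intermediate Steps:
C(A) = ¼
(C(5) - 49)² = (¼ - 49)² = (-195/4)² = 38025/16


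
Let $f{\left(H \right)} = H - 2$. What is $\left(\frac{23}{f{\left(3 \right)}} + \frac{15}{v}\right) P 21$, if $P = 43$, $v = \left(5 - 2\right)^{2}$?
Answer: $22274$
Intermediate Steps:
$f{\left(H \right)} = -2 + H$
$v = 9$ ($v = 3^{2} = 9$)
$\left(\frac{23}{f{\left(3 \right)}} + \frac{15}{v}\right) P 21 = \left(\frac{23}{-2 + 3} + \frac{15}{9}\right) 43 \cdot 21 = \left(\frac{23}{1} + 15 \cdot \frac{1}{9}\right) 43 \cdot 21 = \left(23 \cdot 1 + \frac{5}{3}\right) 43 \cdot 21 = \left(23 + \frac{5}{3}\right) 43 \cdot 21 = \frac{74}{3} \cdot 43 \cdot 21 = \frac{3182}{3} \cdot 21 = 22274$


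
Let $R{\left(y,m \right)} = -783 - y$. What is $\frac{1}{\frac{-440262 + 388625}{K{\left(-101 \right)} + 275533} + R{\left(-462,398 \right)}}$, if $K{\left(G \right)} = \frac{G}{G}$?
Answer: $- \frac{275534}{88498051} \approx -0.0031134$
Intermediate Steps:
$K{\left(G \right)} = 1$
$\frac{1}{\frac{-440262 + 388625}{K{\left(-101 \right)} + 275533} + R{\left(-462,398 \right)}} = \frac{1}{\frac{-440262 + 388625}{1 + 275533} - 321} = \frac{1}{- \frac{51637}{275534} + \left(-783 + 462\right)} = \frac{1}{\left(-51637\right) \frac{1}{275534} - 321} = \frac{1}{- \frac{51637}{275534} - 321} = \frac{1}{- \frac{88498051}{275534}} = - \frac{275534}{88498051}$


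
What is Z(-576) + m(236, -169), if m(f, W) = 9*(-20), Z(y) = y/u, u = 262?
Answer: -23868/131 ≈ -182.20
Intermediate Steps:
Z(y) = y/262
m(f, W) = -180
Z(-576) + m(236, -169) = (1/262)*(-576) - 180 = -288/131 - 180 = -23868/131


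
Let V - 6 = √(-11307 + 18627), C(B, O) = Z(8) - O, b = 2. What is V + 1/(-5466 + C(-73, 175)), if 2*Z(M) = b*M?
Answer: 33797/5633 + 2*√1830 ≈ 91.557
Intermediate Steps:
Z(M) = M (Z(M) = (2*M)/2 = M)
C(B, O) = 8 - O
V = 6 + 2*√1830 (V = 6 + √(-11307 + 18627) = 6 + √7320 = 6 + 2*√1830 ≈ 91.557)
V + 1/(-5466 + C(-73, 175)) = (6 + 2*√1830) + 1/(-5466 + (8 - 1*175)) = (6 + 2*√1830) + 1/(-5466 + (8 - 175)) = (6 + 2*√1830) + 1/(-5466 - 167) = (6 + 2*√1830) + 1/(-5633) = (6 + 2*√1830) - 1/5633 = 33797/5633 + 2*√1830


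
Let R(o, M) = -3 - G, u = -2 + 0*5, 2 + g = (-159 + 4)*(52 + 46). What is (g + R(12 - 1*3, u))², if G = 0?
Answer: 230888025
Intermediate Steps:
g = -15192 (g = -2 + (-159 + 4)*(52 + 46) = -2 - 155*98 = -2 - 15190 = -15192)
u = -2 (u = -2 + 0 = -2)
R(o, M) = -3 (R(o, M) = -3 - 1*0 = -3 + 0 = -3)
(g + R(12 - 1*3, u))² = (-15192 - 3)² = (-15195)² = 230888025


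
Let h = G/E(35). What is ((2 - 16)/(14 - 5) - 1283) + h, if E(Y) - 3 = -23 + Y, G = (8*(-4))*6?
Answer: -58381/45 ≈ -1297.4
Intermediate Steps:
G = -192 (G = -32*6 = -192)
E(Y) = -20 + Y (E(Y) = 3 + (-23 + Y) = -20 + Y)
h = -64/5 (h = -192/(-20 + 35) = -192/15 = -192*1/15 = -64/5 ≈ -12.800)
((2 - 16)/(14 - 5) - 1283) + h = ((2 - 16)/(14 - 5) - 1283) - 64/5 = (-14/9 - 1283) - 64/5 = -11561/9 - 64/5 = -58381/45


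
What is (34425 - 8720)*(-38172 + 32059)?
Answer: -157134665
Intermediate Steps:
(34425 - 8720)*(-38172 + 32059) = 25705*(-6113) = -157134665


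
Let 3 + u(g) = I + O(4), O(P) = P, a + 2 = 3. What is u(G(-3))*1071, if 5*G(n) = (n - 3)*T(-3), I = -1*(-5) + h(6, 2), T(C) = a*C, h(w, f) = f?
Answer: 8568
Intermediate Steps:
a = 1 (a = -2 + 3 = 1)
T(C) = C (T(C) = 1*C = C)
I = 7 (I = -1*(-5) + 2 = 5 + 2 = 7)
G(n) = 9/5 - 3*n/5 (G(n) = ((n - 3)*(-3))/5 = ((-3 + n)*(-3))/5 = (9 - 3*n)/5 = 9/5 - 3*n/5)
u(g) = 8 (u(g) = -3 + (7 + 4) = -3 + 11 = 8)
u(G(-3))*1071 = 8*1071 = 8568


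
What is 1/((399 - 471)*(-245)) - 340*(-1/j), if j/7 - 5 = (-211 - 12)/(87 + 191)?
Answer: 79397189/6861960 ≈ 11.571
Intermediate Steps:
j = 8169/278 (j = 35 + 7*((-211 - 12)/(87 + 191)) = 35 + 7*(-223/278) = 35 - 1561/278 = 8169/278 ≈ 29.385)
1/((399 - 471)*(-245)) - 340*(-1/j) = 1/((399 - 471)*(-245)) - 340/((-1*8169/278)) = -1/245/(-72) - 340/(-8169/278) = -1/72*(-1/245) - 340*(-278/8169) = 1/17640 + 94520/8169 = 79397189/6861960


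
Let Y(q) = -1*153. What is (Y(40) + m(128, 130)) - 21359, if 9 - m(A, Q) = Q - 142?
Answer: -21491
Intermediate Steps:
m(A, Q) = 151 - Q (m(A, Q) = 9 - (Q - 142) = 9 - (-142 + Q) = 9 + (142 - Q) = 151 - Q)
Y(q) = -153
(Y(40) + m(128, 130)) - 21359 = (-153 + (151 - 1*130)) - 21359 = (-153 + (151 - 130)) - 21359 = (-153 + 21) - 21359 = -132 - 21359 = -21491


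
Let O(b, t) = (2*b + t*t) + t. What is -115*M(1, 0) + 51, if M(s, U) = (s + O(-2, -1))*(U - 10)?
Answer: -3399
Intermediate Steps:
O(b, t) = t + t² + 2*b (O(b, t) = (2*b + t²) + t = (t² + 2*b) + t = t + t² + 2*b)
M(s, U) = (-10 + U)*(-4 + s) (M(s, U) = (s + (-1 + (-1)² + 2*(-2)))*(U - 10) = (s + (-1 + 1 - 4))*(-10 + U) = (s - 4)*(-10 + U) = (-4 + s)*(-10 + U) = (-10 + U)*(-4 + s))
-115*M(1, 0) + 51 = -115*(40 - 10*1 - 4*0 + 0*1) + 51 = -115*(40 - 10 + 0 + 0) + 51 = -115*30 + 51 = -3450 + 51 = -3399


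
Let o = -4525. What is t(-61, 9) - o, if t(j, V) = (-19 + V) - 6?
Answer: 4509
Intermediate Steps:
t(j, V) = -25 + V
t(-61, 9) - o = (-25 + 9) - 1*(-4525) = -16 + 4525 = 4509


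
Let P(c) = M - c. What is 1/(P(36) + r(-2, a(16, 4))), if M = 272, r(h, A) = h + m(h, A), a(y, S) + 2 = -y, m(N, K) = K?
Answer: 1/216 ≈ 0.0046296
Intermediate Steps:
a(y, S) = -2 - y
r(h, A) = A + h (r(h, A) = h + A = A + h)
P(c) = 272 - c
1/(P(36) + r(-2, a(16, 4))) = 1/((272 - 1*36) + ((-2 - 1*16) - 2)) = 1/((272 - 36) + ((-2 - 16) - 2)) = 1/(236 + (-18 - 2)) = 1/(236 - 20) = 1/216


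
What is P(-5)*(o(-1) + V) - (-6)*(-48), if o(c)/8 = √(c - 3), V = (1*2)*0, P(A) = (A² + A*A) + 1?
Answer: -288 + 816*I ≈ -288.0 + 816.0*I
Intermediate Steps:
P(A) = 1 + 2*A² (P(A) = (A² + A²) + 1 = 2*A² + 1 = 1 + 2*A²)
V = 0 (V = 2*0 = 0)
o(c) = 8*√(-3 + c) (o(c) = 8*√(c - 3) = 8*√(-3 + c))
P(-5)*(o(-1) + V) - (-6)*(-48) = (1 + 2*(-5)²)*(8*√(-3 - 1) + 0) - (-6)*(-48) = (1 + 2*25)*(8*√(-4) + 0) - 1*288 = (1 + 50)*(8*(2*I) + 0) - 288 = 51*(16*I + 0) - 288 = 51*(16*I) - 288 = 816*I - 288 = -288 + 816*I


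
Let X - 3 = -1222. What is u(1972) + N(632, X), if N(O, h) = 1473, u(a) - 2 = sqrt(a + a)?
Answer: 1475 + 2*sqrt(986) ≈ 1537.8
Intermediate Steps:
u(a) = 2 + sqrt(2)*sqrt(a) (u(a) = 2 + sqrt(a + a) = 2 + sqrt(2*a) = 2 + sqrt(2)*sqrt(a))
X = -1219 (X = 3 - 1222 = -1219)
u(1972) + N(632, X) = (2 + sqrt(2)*sqrt(1972)) + 1473 = (2 + sqrt(2)*(2*sqrt(493))) + 1473 = (2 + 2*sqrt(986)) + 1473 = 1475 + 2*sqrt(986)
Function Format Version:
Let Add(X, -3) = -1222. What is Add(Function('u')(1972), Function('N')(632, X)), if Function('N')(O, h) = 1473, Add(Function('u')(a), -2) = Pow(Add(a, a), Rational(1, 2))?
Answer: Add(1475, Mul(2, Pow(986, Rational(1, 2)))) ≈ 1537.8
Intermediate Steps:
Function('u')(a) = Add(2, Mul(Pow(2, Rational(1, 2)), Pow(a, Rational(1, 2)))) (Function('u')(a) = Add(2, Pow(Add(a, a), Rational(1, 2))) = Add(2, Pow(Mul(2, a), Rational(1, 2))) = Add(2, Mul(Pow(2, Rational(1, 2)), Pow(a, Rational(1, 2)))))
X = -1219 (X = Add(3, -1222) = -1219)
Add(Function('u')(1972), Function('N')(632, X)) = Add(Add(2, Mul(Pow(2, Rational(1, 2)), Pow(1972, Rational(1, 2)))), 1473) = Add(Add(2, Mul(Pow(2, Rational(1, 2)), Mul(2, Pow(493, Rational(1, 2))))), 1473) = Add(Add(2, Mul(2, Pow(986, Rational(1, 2)))), 1473) = Add(1475, Mul(2, Pow(986, Rational(1, 2))))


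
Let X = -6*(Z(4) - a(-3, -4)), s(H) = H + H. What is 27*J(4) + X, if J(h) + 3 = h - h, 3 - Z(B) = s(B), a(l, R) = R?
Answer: -75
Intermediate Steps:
s(H) = 2*H
Z(B) = 3 - 2*B
J(h) = -3 (J(h) = -3 + (h - h) = -3 + 0 = -3)
X = 6 (X = -6*((3 - 2*4) - 1*(-4)) = -6*((3 - 8) + 4) = -6*(-5 + 4) = -6*(-1) = 6)
27*J(4) + X = 27*(-3) + 6 = -81 + 6 = -75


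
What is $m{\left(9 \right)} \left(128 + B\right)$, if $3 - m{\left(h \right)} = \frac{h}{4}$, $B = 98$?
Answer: $\frac{339}{2} \approx 169.5$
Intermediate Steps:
$m{\left(h \right)} = 3 - \frac{h}{4}$
$m{\left(9 \right)} \left(128 + B\right) = \left(3 - \frac{9}{4}\right) \left(128 + 98\right) = \left(3 - \frac{9}{4}\right) 226 = \frac{3}{4} \cdot 226 = \frac{339}{2}$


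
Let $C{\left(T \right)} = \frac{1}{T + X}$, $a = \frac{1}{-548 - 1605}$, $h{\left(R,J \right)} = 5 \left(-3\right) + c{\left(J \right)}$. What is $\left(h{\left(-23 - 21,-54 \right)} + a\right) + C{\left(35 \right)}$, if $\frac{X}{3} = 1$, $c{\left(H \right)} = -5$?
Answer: $- \frac{1634165}{81814} \approx -19.974$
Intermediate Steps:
$X = 3$ ($X = 3 \cdot 1 = 3$)
$h{\left(R,J \right)} = -20$ ($h{\left(R,J \right)} = 5 \left(-3\right) - 5 = -15 - 5 = -20$)
$a = - \frac{1}{2153}$ ($a = \frac{1}{-2153} = - \frac{1}{2153} \approx -0.00046447$)
$C{\left(T \right)} = \frac{1}{3 + T}$ ($C{\left(T \right)} = \frac{1}{T + 3} = \frac{1}{3 + T}$)
$\left(h{\left(-23 - 21,-54 \right)} + a\right) + C{\left(35 \right)} = \left(-20 - \frac{1}{2153}\right) + \frac{1}{3 + 35} = - \frac{43061}{2153} + \frac{1}{38} = - \frac{1634165}{81814}$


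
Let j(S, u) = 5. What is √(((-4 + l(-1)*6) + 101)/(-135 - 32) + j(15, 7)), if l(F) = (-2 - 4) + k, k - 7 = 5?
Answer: 3*√13026/167 ≈ 2.0503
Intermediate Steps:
k = 12 (k = 7 + 5 = 12)
l(F) = 6 (l(F) = (-2 - 4) + 12 = -6 + 12 = 6)
√(((-4 + l(-1)*6) + 101)/(-135 - 32) + j(15, 7)) = √(((-4 + 6*6) + 101)/(-135 - 32) + 5) = √(((-4 + 36) + 101)/(-167) + 5) = √((32 + 101)*(-1/167) + 5) = √(133*(-1/167) + 5) = √(-133/167 + 5) = √(702/167) = 3*√13026/167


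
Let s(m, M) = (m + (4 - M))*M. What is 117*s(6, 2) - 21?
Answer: 1851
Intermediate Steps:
s(m, M) = M*(4 + m - M) (s(m, M) = (4 + m - M)*M = M*(4 + m - M))
117*s(6, 2) - 21 = 117*(2*(4 + 6 - 1*2)) - 21 = 117*(2*(4 + 6 - 2)) - 21 = 117*(2*8) - 21 = 117*16 - 21 = 1872 - 21 = 1851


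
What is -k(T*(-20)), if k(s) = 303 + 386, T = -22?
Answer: -689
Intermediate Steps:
k(s) = 689
-k(T*(-20)) = -1*689 = -689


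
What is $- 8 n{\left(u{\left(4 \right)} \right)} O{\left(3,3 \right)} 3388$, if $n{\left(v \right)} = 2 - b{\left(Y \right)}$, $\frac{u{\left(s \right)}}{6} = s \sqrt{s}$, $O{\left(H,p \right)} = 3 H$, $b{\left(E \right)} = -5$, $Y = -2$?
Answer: $-1707552$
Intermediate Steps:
$u{\left(s \right)} = 6 s^{\frac{3}{2}}$ ($u{\left(s \right)} = 6 s \sqrt{s} = 6 s^{\frac{3}{2}}$)
$n{\left(v \right)} = 7$ ($n{\left(v \right)} = 2 - -5 = 2 + 5 = 7$)
$- 8 n{\left(u{\left(4 \right)} \right)} O{\left(3,3 \right)} 3388 = \left(-8\right) 7 \cdot 3 \cdot 3 \cdot 3388 = \left(-56\right) 9 \cdot 3388 = \left(-504\right) 3388 = -1707552$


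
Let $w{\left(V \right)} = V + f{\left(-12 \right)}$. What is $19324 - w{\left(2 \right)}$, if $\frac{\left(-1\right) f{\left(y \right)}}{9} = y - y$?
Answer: $19322$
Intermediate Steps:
$f{\left(y \right)} = 0$ ($f{\left(y \right)} = - 9 \left(y - y\right) = \left(-9\right) 0 = 0$)
$w{\left(V \right)} = V$ ($w{\left(V \right)} = V + 0 = V$)
$19324 - w{\left(2 \right)} = 19324 - 2 = 19322$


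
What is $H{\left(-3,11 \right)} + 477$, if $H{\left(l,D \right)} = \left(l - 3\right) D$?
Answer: $411$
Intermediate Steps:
$H{\left(l,D \right)} = D \left(-3 + l\right)$ ($H{\left(l,D \right)} = \left(-3 + l\right) D = D \left(-3 + l\right)$)
$H{\left(-3,11 \right)} + 477 = 11 \left(-3 - 3\right) + 477 = 11 \left(-6\right) + 477 = -66 + 477 = 411$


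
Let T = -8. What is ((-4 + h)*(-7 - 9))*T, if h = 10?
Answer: 768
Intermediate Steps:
((-4 + h)*(-7 - 9))*T = ((-4 + 10)*(-7 - 9))*(-8) = (6*(-16))*(-8) = -96*(-8) = 768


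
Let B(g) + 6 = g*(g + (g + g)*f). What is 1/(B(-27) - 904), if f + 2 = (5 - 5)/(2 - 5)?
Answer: -1/3097 ≈ -0.00032289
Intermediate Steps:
f = -2 (f = -2 + (5 - 5)/(2 - 5) = -2 + 0/(-3) = -2 + 0*(-⅓) = -2 + 0 = -2)
B(g) = -6 - 3*g² (B(g) = -6 + g*(g + (g + g)*(-2)) = -6 + g*(g + (2*g)*(-2)) = -6 + g*(g - 4*g) = -6 + g*(-3*g) = -6 - 3*g²)
1/(B(-27) - 904) = 1/((-6 - 3*(-27)²) - 904) = 1/((-6 - 3*729) - 904) = 1/((-6 - 2187) - 904) = 1/(-2193 - 904) = 1/(-3097) = -1/3097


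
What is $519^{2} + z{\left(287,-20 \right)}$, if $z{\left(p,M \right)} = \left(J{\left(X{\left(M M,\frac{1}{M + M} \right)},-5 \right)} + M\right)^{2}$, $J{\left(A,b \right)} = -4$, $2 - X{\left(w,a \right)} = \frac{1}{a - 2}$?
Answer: $269937$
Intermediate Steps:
$X{\left(w,a \right)} = 2 - \frac{1}{-2 + a}$ ($X{\left(w,a \right)} = 2 - \frac{1}{a - 2} = 2 - \frac{1}{-2 + a}$)
$z{\left(p,M \right)} = \left(-4 + M\right)^{2}$
$519^{2} + z{\left(287,-20 \right)} = 519^{2} + \left(-4 - 20\right)^{2} = 269361 + \left(-24\right)^{2} = 269361 + 576 = 269937$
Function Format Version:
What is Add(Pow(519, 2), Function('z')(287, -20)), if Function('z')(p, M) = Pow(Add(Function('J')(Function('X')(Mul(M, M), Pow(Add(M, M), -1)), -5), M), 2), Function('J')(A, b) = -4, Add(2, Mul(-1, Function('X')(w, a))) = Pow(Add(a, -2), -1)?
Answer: 269937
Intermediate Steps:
Function('X')(w, a) = Add(2, Mul(-1, Pow(Add(-2, a), -1))) (Function('X')(w, a) = Add(2, Mul(-1, Pow(Add(a, -2), -1))) = Add(2, Mul(-1, Pow(Add(-2, a), -1))))
Function('z')(p, M) = Pow(Add(-4, M), 2)
Add(Pow(519, 2), Function('z')(287, -20)) = Add(Pow(519, 2), Pow(Add(-4, -20), 2)) = Add(269361, Pow(-24, 2)) = Add(269361, 576) = 269937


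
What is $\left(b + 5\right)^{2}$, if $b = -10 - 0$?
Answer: $25$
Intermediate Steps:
$b = -10$ ($b = -10 + 0 = -10$)
$\left(b + 5\right)^{2} = \left(-10 + 5\right)^{2} = \left(-5\right)^{2} = 25$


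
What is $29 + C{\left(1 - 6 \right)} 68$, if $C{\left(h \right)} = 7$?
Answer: $505$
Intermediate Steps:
$29 + C{\left(1 - 6 \right)} 68 = 29 + 7 \cdot 68 = 29 + 476 = 505$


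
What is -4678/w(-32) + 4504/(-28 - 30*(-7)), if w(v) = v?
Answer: 248881/1456 ≈ 170.93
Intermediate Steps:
-4678/w(-32) + 4504/(-28 - 30*(-7)) = -4678/(-32) + 4504/(-28 - 30*(-7)) = -4678*(-1/32) + 4504/(-28 + 210) = 2339/16 + 4504/182 = 2339/16 + 4504*(1/182) = 2339/16 + 2252/91 = 248881/1456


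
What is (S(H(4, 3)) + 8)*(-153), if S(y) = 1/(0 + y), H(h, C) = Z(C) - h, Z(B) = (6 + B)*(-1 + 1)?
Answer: -4743/4 ≈ -1185.8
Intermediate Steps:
Z(B) = 0 (Z(B) = (6 + B)*0 = 0)
H(h, C) = -h (H(h, C) = 0 - h = -h)
S(y) = 1/y
(S(H(4, 3)) + 8)*(-153) = (1/(-1*4) + 8)*(-153) = (1/(-4) + 8)*(-153) = (-¼ + 8)*(-153) = (31/4)*(-153) = -4743/4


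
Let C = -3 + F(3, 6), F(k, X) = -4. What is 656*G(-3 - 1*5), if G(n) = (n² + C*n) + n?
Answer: 73472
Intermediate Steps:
C = -7 (C = -3 - 4 = -7)
G(n) = n² - 6*n (G(n) = (n² - 7*n) + n = n² - 6*n)
656*G(-3 - 1*5) = 656*((-3 - 1*5)*(-6 + (-3 - 1*5))) = 656*((-3 - 5)*(-6 + (-3 - 5))) = 656*(-8*(-6 - 8)) = 656*(-8*(-14)) = 656*112 = 73472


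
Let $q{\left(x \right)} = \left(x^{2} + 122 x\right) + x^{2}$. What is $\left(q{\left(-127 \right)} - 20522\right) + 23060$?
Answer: $19302$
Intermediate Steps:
$q{\left(x \right)} = 2 x^{2} + 122 x$
$\left(q{\left(-127 \right)} - 20522\right) + 23060 = \left(2 \left(-127\right) \left(61 - 127\right) - 20522\right) + 23060 = \left(2 \left(-127\right) \left(-66\right) - 20522\right) + 23060 = \left(16764 - 20522\right) + 23060 = -3758 + 23060 = 19302$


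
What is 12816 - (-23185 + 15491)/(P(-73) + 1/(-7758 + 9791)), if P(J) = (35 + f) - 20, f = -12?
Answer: 46909751/3050 ≈ 15380.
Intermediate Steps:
P(J) = 3 (P(J) = (35 - 12) - 20 = 23 - 20 = 3)
12816 - (-23185 + 15491)/(P(-73) + 1/(-7758 + 9791)) = 12816 - (-23185 + 15491)/(3 + 1/(-7758 + 9791)) = 12816 - (-7694)/(3 + 1/2033) = 12816 - (-7694)/6100/2033 = 12816 - (-7694)*2033/6100 = 12816 - 1*(-7820951/3050) = 12816 + 7820951/3050 = 46909751/3050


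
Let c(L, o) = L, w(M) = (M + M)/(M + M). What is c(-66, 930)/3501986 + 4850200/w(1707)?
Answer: 8492666248567/1750993 ≈ 4.8502e+6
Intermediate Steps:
w(M) = 1 (w(M) = (2*M)/((2*M)) = (2*M)*(1/(2*M)) = 1)
c(-66, 930)/3501986 + 4850200/w(1707) = -66/3501986 + 4850200/1 = -66*1/3501986 + 4850200*1 = -33/1750993 + 4850200 = 8492666248567/1750993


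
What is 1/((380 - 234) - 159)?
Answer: -1/13 ≈ -0.076923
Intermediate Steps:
1/((380 - 234) - 159) = 1/(146 - 159) = 1/(-13) = -1/13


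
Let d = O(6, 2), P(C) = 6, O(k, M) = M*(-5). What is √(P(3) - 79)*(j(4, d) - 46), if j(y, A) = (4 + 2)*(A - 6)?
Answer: -142*I*√73 ≈ -1213.2*I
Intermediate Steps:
O(k, M) = -5*M
d = -10 (d = -5*2 = -10)
j(y, A) = -36 + 6*A (j(y, A) = 6*(-6 + A) = -36 + 6*A)
√(P(3) - 79)*(j(4, d) - 46) = √(6 - 79)*((-36 + 6*(-10)) - 46) = √(-73)*((-36 - 60) - 46) = (I*√73)*(-96 - 46) = (I*√73)*(-142) = -142*I*√73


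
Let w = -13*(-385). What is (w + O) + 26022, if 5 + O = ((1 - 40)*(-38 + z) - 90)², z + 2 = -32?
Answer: 7418546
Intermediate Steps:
z = -34 (z = -2 - 32 = -34)
O = 7387519 (O = -5 + ((1 - 40)*(-38 - 34) - 90)² = -5 + (-39*(-72) - 90)² = -5 + (2808 - 90)² = -5 + 2718² = -5 + 7387524 = 7387519)
w = 5005
(w + O) + 26022 = (5005 + 7387519) + 26022 = 7392524 + 26022 = 7418546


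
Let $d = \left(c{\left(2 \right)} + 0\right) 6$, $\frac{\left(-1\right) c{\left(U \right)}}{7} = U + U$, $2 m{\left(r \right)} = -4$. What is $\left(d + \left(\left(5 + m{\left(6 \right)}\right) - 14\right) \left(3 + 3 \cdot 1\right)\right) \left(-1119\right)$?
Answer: $261846$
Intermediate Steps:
$m{\left(r \right)} = -2$ ($m{\left(r \right)} = \frac{1}{2} \left(-4\right) = -2$)
$c{\left(U \right)} = - 14 U$ ($c{\left(U \right)} = - 7 \left(U + U\right) = - 7 \cdot 2 U = - 14 U$)
$d = -168$ ($d = \left(\left(-14\right) 2 + 0\right) 6 = \left(-28 + 0\right) 6 = \left(-28\right) 6 = -168$)
$\left(d + \left(\left(5 + m{\left(6 \right)}\right) - 14\right) \left(3 + 3 \cdot 1\right)\right) \left(-1119\right) = \left(-168 + \left(\left(5 - 2\right) - 14\right) \left(3 + 3 \cdot 1\right)\right) \left(-1119\right) = \left(-168 + \left(3 - 14\right) \left(3 + 3\right)\right) \left(-1119\right) = \left(-168 - 66\right) \left(-1119\right) = \left(-234\right) \left(-1119\right) = 261846$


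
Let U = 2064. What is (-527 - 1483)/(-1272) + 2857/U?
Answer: 324281/109392 ≈ 2.9644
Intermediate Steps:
(-527 - 1483)/(-1272) + 2857/U = (-527 - 1483)/(-1272) + 2857/2064 = -2010*(-1/1272) + 2857*(1/2064) = 335/212 + 2857/2064 = 324281/109392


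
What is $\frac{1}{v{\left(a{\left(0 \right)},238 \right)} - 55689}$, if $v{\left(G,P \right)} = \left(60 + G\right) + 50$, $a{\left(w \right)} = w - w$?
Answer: $- \frac{1}{55579} \approx -1.7992 \cdot 10^{-5}$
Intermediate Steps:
$a{\left(w \right)} = 0$
$v{\left(G,P \right)} = 110 + G$
$\frac{1}{v{\left(a{\left(0 \right)},238 \right)} - 55689} = \frac{1}{\left(110 + 0\right) - 55689} = \frac{1}{110 - 55689} = \frac{1}{-55579} = - \frac{1}{55579}$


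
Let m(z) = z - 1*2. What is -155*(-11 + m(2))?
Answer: 1705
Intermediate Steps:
m(z) = -2 + z (m(z) = z - 2 = -2 + z)
-155*(-11 + m(2)) = -155*(-11 + (-2 + 2)) = -155*(-11 + 0) = -155*(-11) = 1705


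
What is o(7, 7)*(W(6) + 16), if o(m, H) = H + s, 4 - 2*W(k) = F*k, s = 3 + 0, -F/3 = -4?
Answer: -180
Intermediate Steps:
F = 12 (F = -3*(-4) = 12)
s = 3
W(k) = 2 - 6*k
o(m, H) = 3 + H (o(m, H) = H + 3 = 3 + H)
o(7, 7)*(W(6) + 16) = (3 + 7)*((2 - 6*6) + 16) = 10*((2 - 36) + 16) = 10*(-34 + 16) = 10*(-18) = -180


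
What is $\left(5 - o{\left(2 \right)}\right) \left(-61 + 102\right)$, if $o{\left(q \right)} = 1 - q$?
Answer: $246$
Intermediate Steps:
$\left(5 - o{\left(2 \right)}\right) \left(-61 + 102\right) = \left(5 - \left(1 - 2\right)\right) \left(-61 + 102\right) = \left(5 - \left(1 - 2\right)\right) 41 = \left(5 - -1\right) 41 = \left(5 + 1\right) 41 = 6 \cdot 41 = 246$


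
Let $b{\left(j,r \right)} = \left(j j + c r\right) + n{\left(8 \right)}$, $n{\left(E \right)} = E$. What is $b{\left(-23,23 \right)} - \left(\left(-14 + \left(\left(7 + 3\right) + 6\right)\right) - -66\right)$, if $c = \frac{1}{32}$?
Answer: $\frac{15031}{32} \approx 469.72$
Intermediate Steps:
$c = \frac{1}{32} \approx 0.03125$
$b{\left(j,r \right)} = 8 + j^{2} + \frac{r}{32}$ ($b{\left(j,r \right)} = \left(j j + \frac{r}{32}\right) + 8 = \left(j^{2} + \frac{r}{32}\right) + 8 = 8 + j^{2} + \frac{r}{32}$)
$b{\left(-23,23 \right)} - \left(\left(-14 + \left(\left(7 + 3\right) + 6\right)\right) - -66\right) = \left(8 + \left(-23\right)^{2} + \frac{1}{32} \cdot 23\right) - \left(\left(-14 + \left(\left(7 + 3\right) + 6\right)\right) - -66\right) = \left(8 + 529 + \frac{23}{32}\right) - \left(\left(-14 + \left(10 + 6\right)\right) + 66\right) = \frac{17207}{32} - \left(\left(-14 + 16\right) + 66\right) = \frac{17207}{32} - \left(2 + 66\right) = \frac{17207}{32} - 68 = \frac{15031}{32}$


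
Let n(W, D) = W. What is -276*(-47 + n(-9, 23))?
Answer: 15456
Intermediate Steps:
-276*(-47 + n(-9, 23)) = -276*(-47 - 9) = -276*(-56) = 15456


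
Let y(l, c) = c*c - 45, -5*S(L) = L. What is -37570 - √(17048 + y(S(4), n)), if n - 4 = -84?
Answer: -37570 - √23403 ≈ -37723.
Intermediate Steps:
n = -80 (n = 4 - 84 = -80)
S(L) = -L/5
y(l, c) = -45 + c² (y(l, c) = c² - 45 = -45 + c²)
-37570 - √(17048 + y(S(4), n)) = -37570 - √(17048 + (-45 + (-80)²)) = -37570 - √(17048 + (-45 + 6400)) = -37570 - √(17048 + 6355) = -37570 - √23403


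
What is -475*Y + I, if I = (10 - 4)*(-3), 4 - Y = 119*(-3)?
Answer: -171493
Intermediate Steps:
Y = 361 (Y = 4 - 119*(-3) = 4 - 1*(-357) = 4 + 357 = 361)
I = -18 (I = 6*(-3) = -18)
-475*Y + I = -475*361 - 18 = -171475 - 18 = -171493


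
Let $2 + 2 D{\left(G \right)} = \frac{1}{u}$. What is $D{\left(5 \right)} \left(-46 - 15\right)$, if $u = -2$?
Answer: $\frac{305}{4} \approx 76.25$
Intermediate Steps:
$D{\left(G \right)} = - \frac{5}{4}$ ($D{\left(G \right)} = -1 + \frac{1}{2 \left(-2\right)} = -1 + \frac{1}{2} \left(- \frac{1}{2}\right) = -1 - \frac{1}{4} = - \frac{5}{4}$)
$D{\left(5 \right)} \left(-46 - 15\right) = - \frac{5 \left(-46 - 15\right)}{4} = \left(- \frac{5}{4}\right) \left(-61\right) = \frac{305}{4}$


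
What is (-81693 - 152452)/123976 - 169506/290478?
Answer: -14838107861/6002050088 ≈ -2.4722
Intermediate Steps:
(-81693 - 152452)/123976 - 169506/290478 = -234145*1/123976 - 169506*1/290478 = -234145/123976 - 28251/48413 = -14838107861/6002050088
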